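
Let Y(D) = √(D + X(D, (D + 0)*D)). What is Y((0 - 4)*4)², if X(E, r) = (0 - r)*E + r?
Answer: 4336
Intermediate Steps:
X(E, r) = r - E*r (X(E, r) = (-r)*E + r = -E*r + r = r - E*r)
Y(D) = √(D + D²*(1 - D)) (Y(D) = √(D + ((D + 0)*D)*(1 - D)) = √(D + (D*D)*(1 - D)) = √(D + D²*(1 - D)))
Y((0 - 4)*4)² = (√(((0 - 4)*4)*(1 - (0 - 4)*4*(-1 + (0 - 4)*4))))² = (√((-4*4)*(1 - (-4*4)*(-1 - 4*4))))² = (√(-16*(1 - 1*(-16)*(-1 - 16))))² = (√(-16*(1 - 1*(-16)*(-17))))² = (√(-16*(1 - 272)))² = (√(-16*(-271)))² = (√4336)² = (4*√271)² = 4336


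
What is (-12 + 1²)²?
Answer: 121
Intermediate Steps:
(-12 + 1²)² = (-12 + 1)² = (-11)² = 121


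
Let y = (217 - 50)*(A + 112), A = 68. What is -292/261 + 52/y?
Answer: -243443/217935 ≈ -1.1170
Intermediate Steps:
y = 30060 (y = (217 - 50)*(68 + 112) = 167*180 = 30060)
-292/261 + 52/y = -292/261 + 52/30060 = -292*1/261 + 52*(1/30060) = -292/261 + 13/7515 = -243443/217935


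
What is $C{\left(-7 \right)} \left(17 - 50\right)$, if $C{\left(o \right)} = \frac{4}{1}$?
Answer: $-132$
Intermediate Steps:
$C{\left(o \right)} = 4$ ($C{\left(o \right)} = 4 \cdot 1 = 4$)
$C{\left(-7 \right)} \left(17 - 50\right) = 4 \left(17 - 50\right) = 4 \left(-33\right) = -132$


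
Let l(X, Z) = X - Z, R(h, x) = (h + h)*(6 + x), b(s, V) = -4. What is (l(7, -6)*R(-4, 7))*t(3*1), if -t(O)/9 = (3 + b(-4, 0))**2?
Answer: 12168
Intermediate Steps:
R(h, x) = 2*h*(6 + x) (R(h, x) = (2*h)*(6 + x) = 2*h*(6 + x))
t(O) = -9 (t(O) = -9*(3 - 4)**2 = -9*(-1)**2 = -9*1 = -9)
(l(7, -6)*R(-4, 7))*t(3*1) = ((7 - 1*(-6))*(2*(-4)*(6 + 7)))*(-9) = ((7 + 6)*(2*(-4)*13))*(-9) = (13*(-104))*(-9) = -1352*(-9) = 12168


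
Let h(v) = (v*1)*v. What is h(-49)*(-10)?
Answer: -24010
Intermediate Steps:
h(v) = v**2 (h(v) = v*v = v**2)
h(-49)*(-10) = (-49)**2*(-10) = 2401*(-10) = -24010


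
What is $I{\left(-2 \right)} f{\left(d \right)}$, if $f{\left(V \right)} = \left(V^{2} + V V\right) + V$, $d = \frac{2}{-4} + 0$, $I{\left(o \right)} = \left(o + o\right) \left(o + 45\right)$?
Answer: $0$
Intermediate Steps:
$I{\left(o \right)} = 2 o \left(45 + o\right)$
$d = - \frac{1}{2}$ ($d = 2 \left(- \frac{1}{4}\right) + 0 = - \frac{1}{2} + 0 = - \frac{1}{2} \approx -0.5$)
$f{\left(V \right)} = V + 2 V^{2}$ ($f{\left(V \right)} = \left(V^{2} + V^{2}\right) + V = 2 V^{2} + V = V + 2 V^{2}$)
$I{\left(-2 \right)} f{\left(d \right)} = 2 \left(-2\right) \left(45 - 2\right) \left(- \frac{1 + 2 \left(- \frac{1}{2}\right)}{2}\right) = 2 \left(-2\right) 43 \left(- \frac{1 - 1}{2}\right) = - 172 \left(\left(- \frac{1}{2}\right) 0\right) = \left(-172\right) 0 = 0$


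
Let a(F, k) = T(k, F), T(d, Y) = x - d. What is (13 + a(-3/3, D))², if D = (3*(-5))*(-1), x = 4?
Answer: 4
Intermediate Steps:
D = 15 (D = -15*(-1) = 15)
T(d, Y) = 4 - d
a(F, k) = 4 - k
(13 + a(-3/3, D))² = (13 + (4 - 1*15))² = (13 + (4 - 15))² = (13 - 11)² = 2² = 4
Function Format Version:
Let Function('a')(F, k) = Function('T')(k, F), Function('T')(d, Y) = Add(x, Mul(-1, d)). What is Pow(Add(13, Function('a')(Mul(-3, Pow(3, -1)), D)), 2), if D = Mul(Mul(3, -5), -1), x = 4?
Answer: 4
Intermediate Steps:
D = 15 (D = Mul(-15, -1) = 15)
Function('T')(d, Y) = Add(4, Mul(-1, d))
Function('a')(F, k) = Add(4, Mul(-1, k))
Pow(Add(13, Function('a')(Mul(-3, Pow(3, -1)), D)), 2) = Pow(Add(13, Add(4, Mul(-1, 15))), 2) = Pow(Add(13, Add(4, -15)), 2) = Pow(Add(13, -11), 2) = Pow(2, 2) = 4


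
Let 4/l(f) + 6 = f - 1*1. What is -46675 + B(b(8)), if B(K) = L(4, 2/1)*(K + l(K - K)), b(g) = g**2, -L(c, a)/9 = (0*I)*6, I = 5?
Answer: -46675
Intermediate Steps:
l(f) = 4/(-7 + f) (l(f) = 4/(-6 + (f - 1*1)) = 4/(-6 + (f - 1)) = 4/(-6 + (-1 + f)) = 4/(-7 + f))
L(c, a) = 0 (L(c, a) = -9*0*5*6 = -0*6 = -9*0 = 0)
B(K) = 0 (B(K) = 0*(K + 4/(-7 + (K - K))) = 0*(K + 4/(-7 + 0)) = 0*(K + 4/(-7)) = 0*(K + 4*(-1/7)) = 0*(K - 4/7) = 0*(-4/7 + K) = 0)
-46675 + B(b(8)) = -46675 + 0 = -46675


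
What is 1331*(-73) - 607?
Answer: -97770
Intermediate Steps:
1331*(-73) - 607 = -97163 - 607 = -97770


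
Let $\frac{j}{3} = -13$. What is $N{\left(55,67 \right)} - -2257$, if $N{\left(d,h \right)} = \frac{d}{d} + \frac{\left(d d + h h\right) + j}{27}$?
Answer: $\frac{68441}{27} \approx 2534.9$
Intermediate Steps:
$j = -39$ ($j = 3 \left(-13\right) = -39$)
$N{\left(d,h \right)} = - \frac{4}{9} + \frac{d^{2}}{27} + \frac{h^{2}}{27}$ ($N{\left(d,h \right)} = \frac{d}{d} + \frac{\left(d d + h h\right) - 39}{27} = 1 + \left(\left(d^{2} + h^{2}\right) - 39\right) \frac{1}{27} = 1 + \left(-39 + d^{2} + h^{2}\right) \frac{1}{27} = 1 + \left(- \frac{13}{9} + \frac{d^{2}}{27} + \frac{h^{2}}{27}\right) = - \frac{4}{9} + \frac{d^{2}}{27} + \frac{h^{2}}{27}$)
$N{\left(55,67 \right)} - -2257 = \left(- \frac{4}{9} + \frac{55^{2}}{27} + \frac{67^{2}}{27}\right) - -2257 = \left(- \frac{4}{9} + \frac{1}{27} \cdot 3025 + \frac{1}{27} \cdot 4489\right) + 2257 = \left(- \frac{4}{9} + \frac{3025}{27} + \frac{4489}{27}\right) + 2257 = \frac{7502}{27} + 2257 = \frac{68441}{27}$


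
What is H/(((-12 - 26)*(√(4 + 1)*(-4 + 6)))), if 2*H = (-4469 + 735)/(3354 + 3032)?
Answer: 1867*√5/2426680 ≈ 0.0017204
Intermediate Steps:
H = -1867/6386 (H = ((-4469 + 735)/(3354 + 3032))/2 = (-3734/6386)/2 = (-3734*1/6386)/2 = (½)*(-1867/3193) = -1867/6386 ≈ -0.29236)
H/(((-12 - 26)*(√(4 + 1)*(-4 + 6)))) = -1867*1/((-12 - 26)*(-4 + 6)*√(4 + 1))/6386 = -1867*(-√5/380)/6386 = -(-1867)*√5/2426680 = 1867*√5/2426680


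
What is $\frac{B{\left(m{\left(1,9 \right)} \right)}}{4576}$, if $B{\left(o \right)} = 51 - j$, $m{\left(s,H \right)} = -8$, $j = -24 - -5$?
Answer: $\frac{35}{2288} \approx 0.015297$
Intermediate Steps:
$j = -19$ ($j = -24 + 5 = -19$)
$B{\left(o \right)} = 70$ ($B{\left(o \right)} = 51 - -19 = 51 + 19 = 70$)
$\frac{B{\left(m{\left(1,9 \right)} \right)}}{4576} = \frac{70}{4576} = 70 \cdot \frac{1}{4576} = \frac{35}{2288}$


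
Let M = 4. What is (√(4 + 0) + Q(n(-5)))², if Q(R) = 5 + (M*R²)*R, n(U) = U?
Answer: 243049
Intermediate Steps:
Q(R) = 5 + 4*R³ (Q(R) = 5 + (4*R²)*R = 5 + 4*R³)
(√(4 + 0) + Q(n(-5)))² = (√(4 + 0) + (5 + 4*(-5)³))² = (√4 + (5 + 4*(-125)))² = (2 + (5 - 500))² = (2 - 495)² = (-493)² = 243049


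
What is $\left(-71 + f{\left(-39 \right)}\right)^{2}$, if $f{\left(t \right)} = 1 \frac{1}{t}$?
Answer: $\frac{7672900}{1521} \approx 5044.6$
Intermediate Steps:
$f{\left(t \right)} = \frac{1}{t}$
$\left(-71 + f{\left(-39 \right)}\right)^{2} = \left(-71 + \frac{1}{-39}\right)^{2} = \left(-71 - \frac{1}{39}\right)^{2} = \left(- \frac{2770}{39}\right)^{2} = \frac{7672900}{1521}$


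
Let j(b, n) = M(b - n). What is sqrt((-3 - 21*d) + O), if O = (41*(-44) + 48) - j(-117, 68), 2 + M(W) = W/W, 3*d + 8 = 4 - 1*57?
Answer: 11*I*sqrt(11) ≈ 36.483*I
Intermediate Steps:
d = -61/3 (d = -8/3 + (4 - 1*57)/3 = -8/3 + (4 - 57)/3 = -8/3 + (1/3)*(-53) = -8/3 - 53/3 = -61/3 ≈ -20.333)
M(W) = -1 (M(W) = -2 + W/W = -2 + 1 = -1)
j(b, n) = -1
O = -1755 (O = (41*(-44) + 48) - 1*(-1) = (-1804 + 48) + 1 = -1756 + 1 = -1755)
sqrt((-3 - 21*d) + O) = sqrt((-3 - 21*(-61/3)) - 1755) = sqrt((-3 + 427) - 1755) = sqrt(424 - 1755) = sqrt(-1331) = 11*I*sqrt(11)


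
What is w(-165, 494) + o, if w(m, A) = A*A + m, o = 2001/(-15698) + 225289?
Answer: 7364871679/15698 ≈ 4.6916e+5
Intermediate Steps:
o = 3536584721/15698 (o = 2001*(-1/15698) + 225289 = -2001/15698 + 225289 = 3536584721/15698 ≈ 2.2529e+5)
w(m, A) = m + A² (w(m, A) = A² + m = m + A²)
w(-165, 494) + o = (-165 + 494²) + 3536584721/15698 = (-165 + 244036) + 3536584721/15698 = 243871 + 3536584721/15698 = 7364871679/15698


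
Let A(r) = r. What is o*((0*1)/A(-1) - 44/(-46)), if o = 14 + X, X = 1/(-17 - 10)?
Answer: 8294/621 ≈ 13.356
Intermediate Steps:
X = -1/27 (X = 1/(-27) = -1/27 ≈ -0.037037)
o = 377/27 (o = 14 - 1/27 = 377/27 ≈ 13.963)
o*((0*1)/A(-1) - 44/(-46)) = 377*((0*1)/(-1) - 44/(-46))/27 = 377*(0*(-1) - 44*(-1/46))/27 = 377*(0 + 22/23)/27 = (377/27)*(22/23) = 8294/621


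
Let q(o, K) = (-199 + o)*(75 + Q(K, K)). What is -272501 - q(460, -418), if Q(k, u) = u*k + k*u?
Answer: -91498004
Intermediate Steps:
Q(k, u) = 2*k*u (Q(k, u) = k*u + k*u = 2*k*u)
q(o, K) = (-199 + o)*(75 + 2*K²) (q(o, K) = (-199 + o)*(75 + 2*K*K) = (-199 + o)*(75 + 2*K²))
-272501 - q(460, -418) = -272501 - (-14925 - 398*(-418)² + 75*460 + 2*460*(-418)²) = -272501 - (-14925 - 398*174724 + 34500 + 2*460*174724) = -272501 - (-14925 - 69540152 + 34500 + 160746080) = -272501 - 1*91225503 = -272501 - 91225503 = -91498004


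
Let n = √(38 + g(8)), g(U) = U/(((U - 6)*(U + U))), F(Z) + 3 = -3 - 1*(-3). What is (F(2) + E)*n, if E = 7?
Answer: 6*√17 ≈ 24.739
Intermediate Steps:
F(Z) = -3 (F(Z) = -3 + (-3 - 1*(-3)) = -3 + (-3 + 3) = -3 + 0 = -3)
g(U) = 1/(2*(-6 + U)) (g(U) = U/(((-6 + U)*(2*U))) = U/((2*U*(-6 + U))) = U*(1/(2*U*(-6 + U))) = 1/(2*(-6 + U)))
n = 3*√17/2 (n = √(38 + 1/(2*(-6 + 8))) = √(38 + (½)/2) = √(38 + (½)*(½)) = √(38 + ¼) = √(153/4) = 3*√17/2 ≈ 6.1847)
(F(2) + E)*n = (-3 + 7)*(3*√17/2) = 4*(3*√17/2) = 6*√17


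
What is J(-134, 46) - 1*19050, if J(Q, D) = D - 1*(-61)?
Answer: -18943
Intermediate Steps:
J(Q, D) = 61 + D (J(Q, D) = D + 61 = 61 + D)
J(-134, 46) - 1*19050 = (61 + 46) - 1*19050 = 107 - 19050 = -18943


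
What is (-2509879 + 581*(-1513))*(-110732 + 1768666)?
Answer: -5618625586488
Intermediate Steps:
(-2509879 + 581*(-1513))*(-110732 + 1768666) = (-2509879 - 879053)*1657934 = -3388932*1657934 = -5618625586488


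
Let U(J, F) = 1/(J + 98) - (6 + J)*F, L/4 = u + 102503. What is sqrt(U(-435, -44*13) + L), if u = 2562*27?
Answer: sqrt(50120270743)/337 ≈ 664.32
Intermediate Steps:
u = 69174
L = 686708 (L = 4*(69174 + 102503) = 4*171677 = 686708)
U(J, F) = 1/(98 + J) - F*(6 + J)
sqrt(U(-435, -44*13) + L) = sqrt((1 - (-25872)*13 - 1*(-44*13)*(-435)**2 - 104*(-44*13)*(-435))/(98 - 435) + 686708) = sqrt((1 - 588*(-572) - 1*(-572)*189225 - 104*(-572)*(-435))/(-337) + 686708) = sqrt(-(1 + 336336 + 108236700 - 25877280)/337 + 686708) = sqrt(-1/337*82695757 + 686708) = sqrt(-82695757/337 + 686708) = sqrt(148724839/337) = sqrt(50120270743)/337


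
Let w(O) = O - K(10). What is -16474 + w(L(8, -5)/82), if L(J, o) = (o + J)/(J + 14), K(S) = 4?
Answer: -29726309/1804 ≈ -16478.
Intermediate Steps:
L(J, o) = (J + o)/(14 + J)
w(O) = -4 + O (w(O) = O - 1*4 = O - 4 = -4 + O)
-16474 + w(L(8, -5)/82) = -16474 + (-4 + ((8 - 5)/(14 + 8))/82) = -16474 + (-4 + (3/22)*(1/82)) = -16474 + (-4 + 3/1804) = -16474 - 7213/1804 = -29726309/1804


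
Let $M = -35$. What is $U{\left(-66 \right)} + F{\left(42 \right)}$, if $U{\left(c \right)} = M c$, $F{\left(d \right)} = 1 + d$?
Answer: $2353$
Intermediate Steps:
$U{\left(c \right)} = - 35 c$
$U{\left(-66 \right)} + F{\left(42 \right)} = \left(-35\right) \left(-66\right) + \left(1 + 42\right) = 2310 + 43 = 2353$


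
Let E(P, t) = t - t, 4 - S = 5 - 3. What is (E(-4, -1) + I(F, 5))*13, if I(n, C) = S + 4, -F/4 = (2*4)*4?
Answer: 78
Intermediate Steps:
S = 2 (S = 4 - (5 - 3) = 4 - 1*2 = 4 - 2 = 2)
E(P, t) = 0
F = -128 (F = -4*2*4*4 = -32*4 = -4*32 = -128)
I(n, C) = 6 (I(n, C) = 2 + 4 = 6)
(E(-4, -1) + I(F, 5))*13 = (0 + 6)*13 = 6*13 = 78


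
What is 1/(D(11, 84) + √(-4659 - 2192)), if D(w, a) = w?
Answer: 11/6972 - I*√6851/6972 ≈ 0.0015777 - 0.011872*I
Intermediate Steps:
1/(D(11, 84) + √(-4659 - 2192)) = 1/(11 + √(-4659 - 2192)) = 1/(11 + √(-6851)) = 1/(11 + I*√6851)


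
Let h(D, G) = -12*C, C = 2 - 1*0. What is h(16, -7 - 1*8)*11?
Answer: -264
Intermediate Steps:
C = 2 (C = 2 + 0 = 2)
h(D, G) = -24 (h(D, G) = -12*2 = -24)
h(16, -7 - 1*8)*11 = -24*11 = -264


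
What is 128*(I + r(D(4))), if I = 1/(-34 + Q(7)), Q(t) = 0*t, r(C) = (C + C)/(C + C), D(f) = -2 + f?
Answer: 2112/17 ≈ 124.24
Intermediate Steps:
r(C) = 1 (r(C) = (2*C)/((2*C)) = (2*C)*(1/(2*C)) = 1)
Q(t) = 0
I = -1/34 (I = 1/(-34 + 0) = 1/(-34) = -1/34 ≈ -0.029412)
128*(I + r(D(4))) = 128*(-1/34 + 1) = 128*(33/34) = 2112/17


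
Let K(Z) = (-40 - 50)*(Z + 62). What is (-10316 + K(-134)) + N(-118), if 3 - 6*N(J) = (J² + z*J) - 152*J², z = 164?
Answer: 699621/2 ≈ 3.4981e+5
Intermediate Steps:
N(J) = ½ - 82*J/3 + 151*J²/6 (N(J) = ½ - ((J² + 164*J) - 152*J²)/6 = ½ - (-151*J² + 164*J)/6 = ½ + (-82*J/3 + 151*J²/6) = ½ - 82*J/3 + 151*J²/6)
K(Z) = -5580 - 90*Z (K(Z) = -90*(62 + Z) = -5580 - 90*Z)
(-10316 + K(-134)) + N(-118) = (-10316 + (-5580 - 90*(-134))) + (½ - 82/3*(-118) + (151/6)*(-118)²) = (-10316 + (-5580 + 12060)) + (½ + 9676/3 + (151/6)*13924) = (-10316 + 6480) + (½ + 9676/3 + 1051262/3) = -3836 + 707293/2 = 699621/2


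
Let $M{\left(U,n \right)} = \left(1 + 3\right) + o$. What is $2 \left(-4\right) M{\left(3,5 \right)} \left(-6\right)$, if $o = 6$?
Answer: $480$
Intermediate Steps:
$M{\left(U,n \right)} = 10$ ($M{\left(U,n \right)} = \left(1 + 3\right) + 6 = 4 + 6 = 10$)
$2 \left(-4\right) M{\left(3,5 \right)} \left(-6\right) = 2 \left(-4\right) 10 \left(-6\right) = \left(-8\right) 10 \left(-6\right) = \left(-80\right) \left(-6\right) = 480$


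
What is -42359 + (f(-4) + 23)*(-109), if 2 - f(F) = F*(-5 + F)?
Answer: -41160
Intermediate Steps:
f(F) = 2 - F*(-5 + F)
-42359 + (f(-4) + 23)*(-109) = -42359 + ((2 - 1*(-4)² + 5*(-4)) + 23)*(-109) = -42359 + ((2 - 1*16 - 20) + 23)*(-109) = -42359 + ((2 - 16 - 20) + 23)*(-109) = -42359 + (-34 + 23)*(-109) = -42359 - 11*(-109) = -42359 + 1199 = -41160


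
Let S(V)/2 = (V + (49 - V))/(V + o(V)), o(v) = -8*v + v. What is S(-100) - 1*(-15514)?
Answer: 4654249/300 ≈ 15514.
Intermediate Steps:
o(v) = -7*v
S(V) = -49/(3*V) (S(V) = 2*((V + (49 - V))/(V - 7*V)) = 2*(49/((-6*V))) = 2*(49*(-1/(6*V))) = 2*(-49/(6*V)) = -49/(3*V))
S(-100) - 1*(-15514) = -49/3/(-100) - 1*(-15514) = -49/3*(-1/100) + 15514 = 49/300 + 15514 = 4654249/300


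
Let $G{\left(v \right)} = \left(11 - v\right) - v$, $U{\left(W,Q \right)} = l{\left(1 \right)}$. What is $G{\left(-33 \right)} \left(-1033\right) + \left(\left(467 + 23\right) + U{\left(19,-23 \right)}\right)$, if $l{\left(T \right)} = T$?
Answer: $-79050$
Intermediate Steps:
$U{\left(W,Q \right)} = 1$
$G{\left(v \right)} = 11 - 2 v$
$G{\left(-33 \right)} \left(-1033\right) + \left(\left(467 + 23\right) + U{\left(19,-23 \right)}\right) = \left(11 - -66\right) \left(-1033\right) + \left(\left(467 + 23\right) + 1\right) = \left(11 + 66\right) \left(-1033\right) + \left(490 + 1\right) = 77 \left(-1033\right) + 491 = -79541 + 491 = -79050$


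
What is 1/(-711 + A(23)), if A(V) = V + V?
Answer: -1/665 ≈ -0.0015038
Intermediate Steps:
A(V) = 2*V
1/(-711 + A(23)) = 1/(-711 + 2*23) = 1/(-711 + 46) = 1/(-665) = -1/665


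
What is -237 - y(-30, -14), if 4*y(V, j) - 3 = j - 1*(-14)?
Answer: -951/4 ≈ -237.75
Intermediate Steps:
y(V, j) = 17/4 + j/4 (y(V, j) = ¾ + (j - 1*(-14))/4 = ¾ + (j + 14)/4 = ¾ + (14 + j)/4 = ¾ + (7/2 + j/4) = 17/4 + j/4)
-237 - y(-30, -14) = -237 - (17/4 + (¼)*(-14)) = -237 - (17/4 - 7/2) = -237 - 1*¾ = -237 - ¾ = -951/4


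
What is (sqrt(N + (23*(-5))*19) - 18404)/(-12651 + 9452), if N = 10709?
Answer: 18404/3199 - 2*sqrt(2131)/3199 ≈ 5.7242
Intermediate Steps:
(sqrt(N + (23*(-5))*19) - 18404)/(-12651 + 9452) = (sqrt(10709 + (23*(-5))*19) - 18404)/(-12651 + 9452) = (sqrt(10709 - 115*19) - 18404)/(-3199) = (sqrt(10709 - 2185) - 18404)*(-1/3199) = (sqrt(8524) - 18404)*(-1/3199) = (2*sqrt(2131) - 18404)*(-1/3199) = (-18404 + 2*sqrt(2131))*(-1/3199) = 18404/3199 - 2*sqrt(2131)/3199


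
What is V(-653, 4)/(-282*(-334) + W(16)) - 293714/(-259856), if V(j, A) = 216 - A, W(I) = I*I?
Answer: 3474326811/3067730008 ≈ 1.1325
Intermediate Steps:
W(I) = I²
V(-653, 4)/(-282*(-334) + W(16)) - 293714/(-259856) = (216 - 1*4)/(-282*(-334) + 16²) - 293714/(-259856) = (216 - 4)/(94188 + 256) - 293714*(-1/259856) = 212/94444 + 146857/129928 = 212*(1/94444) + 146857/129928 = 53/23611 + 146857/129928 = 3474326811/3067730008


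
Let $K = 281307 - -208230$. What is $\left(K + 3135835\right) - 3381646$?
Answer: $243726$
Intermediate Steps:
$K = 489537$ ($K = 281307 + 208230 = 489537$)
$\left(K + 3135835\right) - 3381646 = \left(489537 + 3135835\right) - 3381646 = 3625372 - 3381646 = 243726$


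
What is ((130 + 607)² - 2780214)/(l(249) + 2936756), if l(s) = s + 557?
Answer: -2237045/2937562 ≈ -0.76153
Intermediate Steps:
l(s) = 557 + s
((130 + 607)² - 2780214)/(l(249) + 2936756) = ((130 + 607)² - 2780214)/((557 + 249) + 2936756) = (737² - 2780214)/(806 + 2936756) = (543169 - 2780214)/2937562 = -2237045*1/2937562 = -2237045/2937562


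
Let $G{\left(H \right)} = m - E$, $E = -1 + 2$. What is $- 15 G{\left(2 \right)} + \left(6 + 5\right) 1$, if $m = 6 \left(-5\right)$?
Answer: $476$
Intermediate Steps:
$m = -30$
$E = 1$
$G{\left(H \right)} = -31$ ($G{\left(H \right)} = -30 - 1 = -31$)
$- 15 G{\left(2 \right)} + \left(6 + 5\right) 1 = \left(-15\right) \left(-31\right) + \left(6 + 5\right) 1 = 465 + 11 \cdot 1 = 465 + 11 = 476$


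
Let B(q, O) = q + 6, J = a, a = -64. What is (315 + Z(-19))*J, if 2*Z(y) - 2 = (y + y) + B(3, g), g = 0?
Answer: -19296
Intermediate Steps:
J = -64
B(q, O) = 6 + q
Z(y) = 11/2 + y (Z(y) = 1 + ((y + y) + (6 + 3))/2 = 1 + (2*y + 9)/2 = 1 + (9 + 2*y)/2 = 1 + (9/2 + y) = 11/2 + y)
(315 + Z(-19))*J = (315 + (11/2 - 19))*(-64) = (315 - 27/2)*(-64) = (603/2)*(-64) = -19296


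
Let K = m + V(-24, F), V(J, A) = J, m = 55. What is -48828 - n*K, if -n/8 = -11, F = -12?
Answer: -51556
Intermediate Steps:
n = 88 (n = -8*(-11) = 88)
K = 31 (K = 55 - 24 = 31)
-48828 - n*K = -48828 - 88*31 = -48828 - 1*2728 = -48828 - 2728 = -51556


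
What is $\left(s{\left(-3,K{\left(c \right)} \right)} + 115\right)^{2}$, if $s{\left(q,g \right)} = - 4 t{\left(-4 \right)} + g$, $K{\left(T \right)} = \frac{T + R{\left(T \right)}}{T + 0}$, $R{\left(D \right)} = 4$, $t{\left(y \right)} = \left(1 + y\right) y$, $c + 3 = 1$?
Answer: $4356$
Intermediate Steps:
$c = -2$ ($c = -3 + 1 = -2$)
$t{\left(y \right)} = y \left(1 + y\right)$
$K{\left(T \right)} = \frac{4 + T}{T}$ ($K{\left(T \right)} = \frac{T + 4}{T + 0} = \frac{4 + T}{T}$)
$s{\left(q,g \right)} = -48 + g$ ($s{\left(q,g \right)} = - 4 \left(- 4 \left(1 - 4\right)\right) + g = - 4 \left(\left(-4\right) \left(-3\right)\right) + g = \left(-4\right) 12 + g = -48 + g$)
$\left(s{\left(-3,K{\left(c \right)} \right)} + 115\right)^{2} = \left(\left(-48 + \frac{4 - 2}{-2}\right) + 115\right)^{2} = \left(\left(-48 - 1\right) + 115\right)^{2} = \left(-49 + 115\right)^{2} = 66^{2} = 4356$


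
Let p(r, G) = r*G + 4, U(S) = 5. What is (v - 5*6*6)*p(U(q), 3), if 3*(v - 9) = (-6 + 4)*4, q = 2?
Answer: -9899/3 ≈ -3299.7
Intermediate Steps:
p(r, G) = 4 + G*r (p(r, G) = G*r + 4 = 4 + G*r)
v = 19/3 (v = 9 + ((-6 + 4)*4)/3 = 9 + (-2*4)/3 = 9 + (⅓)*(-8) = 9 - 8/3 = 19/3 ≈ 6.3333)
(v - 5*6*6)*p(U(q), 3) = (19/3 - 5*6*6)*(4 + 3*5) = (19/3 - 30*6)*(4 + 15) = (19/3 - 180)*19 = -521/3*19 = -9899/3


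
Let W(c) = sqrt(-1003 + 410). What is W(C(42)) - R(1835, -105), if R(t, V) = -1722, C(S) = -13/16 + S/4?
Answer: 1722 + I*sqrt(593) ≈ 1722.0 + 24.352*I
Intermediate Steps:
C(S) = -13/16 + S/4 (C(S) = -13*1/16 + S*(1/4) = -13/16 + S/4)
W(c) = I*sqrt(593) (W(c) = sqrt(-593) = I*sqrt(593))
W(C(42)) - R(1835, -105) = I*sqrt(593) - 1*(-1722) = I*sqrt(593) + 1722 = 1722 + I*sqrt(593)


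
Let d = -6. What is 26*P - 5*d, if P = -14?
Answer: -334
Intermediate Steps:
26*P - 5*d = 26*(-14) - 5*(-6) = -364 + 30 = -334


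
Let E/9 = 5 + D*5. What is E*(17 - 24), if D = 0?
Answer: -315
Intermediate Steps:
E = 45 (E = 9*(5 + 0*5) = 9*(5 + 0) = 9*5 = 45)
E*(17 - 24) = 45*(17 - 24) = 45*(-7) = -315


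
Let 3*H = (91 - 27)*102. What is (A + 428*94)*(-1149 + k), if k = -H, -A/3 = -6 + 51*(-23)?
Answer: -145531925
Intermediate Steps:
A = 3537 (A = -3*(-6 + 51*(-23)) = -3*(-6 - 1173) = -3*(-1179) = 3537)
H = 2176 (H = ((91 - 27)*102)/3 = (64*102)/3 = (⅓)*6528 = 2176)
k = -2176 (k = -1*2176 = -2176)
(A + 428*94)*(-1149 + k) = (3537 + 428*94)*(-1149 - 2176) = (3537 + 40232)*(-3325) = 43769*(-3325) = -145531925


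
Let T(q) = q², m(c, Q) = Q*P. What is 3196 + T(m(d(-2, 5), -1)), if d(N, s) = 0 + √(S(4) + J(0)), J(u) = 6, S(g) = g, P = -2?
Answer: 3200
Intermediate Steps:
d(N, s) = √10 (d(N, s) = 0 + √(4 + 6) = 0 + √10 = √10)
m(c, Q) = -2*Q (m(c, Q) = Q*(-2) = -2*Q)
3196 + T(m(d(-2, 5), -1)) = 3196 + (-2*(-1))² = 3196 + 2² = 3196 + 4 = 3200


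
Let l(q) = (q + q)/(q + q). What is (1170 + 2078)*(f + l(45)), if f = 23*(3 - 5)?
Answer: -146160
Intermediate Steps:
l(q) = 1 (l(q) = (2*q)/((2*q)) = (2*q)*(1/(2*q)) = 1)
f = -46 (f = 23*(-2) = -46)
(1170 + 2078)*(f + l(45)) = (1170 + 2078)*(-46 + 1) = 3248*(-45) = -146160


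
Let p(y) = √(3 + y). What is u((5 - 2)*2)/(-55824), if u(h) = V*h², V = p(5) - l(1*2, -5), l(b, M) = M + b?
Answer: -9/4652 - 3*√2/2326 ≈ -0.0037587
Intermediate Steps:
V = 3 + 2*√2 (V = √(3 + 5) - (-5 + 1*2) = √8 - (-5 + 2) = 2*√2 - 1*(-3) = 2*√2 + 3 = 3 + 2*√2 ≈ 5.8284)
u(h) = h²*(3 + 2*√2) (u(h) = (3 + 2*√2)*h² = h²*(3 + 2*√2))
u((5 - 2)*2)/(-55824) = (((5 - 2)*2)²*(3 + 2*√2))/(-55824) = ((3*2)²*(3 + 2*√2))*(-1/55824) = (6²*(3 + 2*√2))*(-1/55824) = (36*(3 + 2*√2))*(-1/55824) = (108 + 72*√2)*(-1/55824) = -9/4652 - 3*√2/2326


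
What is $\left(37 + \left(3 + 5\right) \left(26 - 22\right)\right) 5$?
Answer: $345$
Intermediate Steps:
$\left(37 + \left(3 + 5\right) \left(26 - 22\right)\right) 5 = \left(37 + 8 \cdot 4\right) 5 = \left(37 + 32\right) 5 = 69 \cdot 5 = 345$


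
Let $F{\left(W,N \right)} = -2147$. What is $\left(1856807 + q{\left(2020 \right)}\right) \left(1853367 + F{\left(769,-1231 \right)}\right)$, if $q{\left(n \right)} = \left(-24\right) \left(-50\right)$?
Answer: $3439579718540$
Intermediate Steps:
$q{\left(n \right)} = 1200$
$\left(1856807 + q{\left(2020 \right)}\right) \left(1853367 + F{\left(769,-1231 \right)}\right) = \left(1856807 + 1200\right) \left(1853367 - 2147\right) = 1858007 \cdot 1851220 = 3439579718540$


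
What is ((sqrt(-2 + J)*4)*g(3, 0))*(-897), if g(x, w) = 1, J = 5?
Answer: -3588*sqrt(3) ≈ -6214.6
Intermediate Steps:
((sqrt(-2 + J)*4)*g(3, 0))*(-897) = ((sqrt(-2 + 5)*4)*1)*(-897) = ((sqrt(3)*4)*1)*(-897) = ((4*sqrt(3))*1)*(-897) = (4*sqrt(3))*(-897) = -3588*sqrt(3)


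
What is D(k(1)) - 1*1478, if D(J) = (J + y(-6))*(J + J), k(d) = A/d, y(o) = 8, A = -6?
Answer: -1502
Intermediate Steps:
k(d) = -6/d
D(J) = 2*J*(8 + J) (D(J) = (J + 8)*(J + J) = (8 + J)*(2*J) = 2*J*(8 + J))
D(k(1)) - 1*1478 = 2*(-6/1)*(8 - 6/1) - 1*1478 = 2*(-6*1)*(8 - 6*1) - 1478 = 2*(-6)*(8 - 6) - 1478 = 2*(-6)*2 - 1478 = -24 - 1478 = -1502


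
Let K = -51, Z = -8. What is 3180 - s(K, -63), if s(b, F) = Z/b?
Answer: 162172/51 ≈ 3179.8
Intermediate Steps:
s(b, F) = -8/b
3180 - s(K, -63) = 3180 - (-8)/(-51) = 3180 - (-8)*(-1)/51 = 3180 - 1*8/51 = 3180 - 8/51 = 162172/51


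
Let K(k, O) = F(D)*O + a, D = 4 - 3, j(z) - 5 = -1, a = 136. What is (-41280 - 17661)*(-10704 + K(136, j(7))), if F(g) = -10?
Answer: 625246128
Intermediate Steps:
j(z) = 4 (j(z) = 5 - 1 = 4)
D = 1
K(k, O) = 136 - 10*O (K(k, O) = -10*O + 136 = 136 - 10*O)
(-41280 - 17661)*(-10704 + K(136, j(7))) = (-41280 - 17661)*(-10704 + (136 - 10*4)) = -58941*(-10704 + (136 - 40)) = -58941*(-10704 + 96) = -58941*(-10608) = 625246128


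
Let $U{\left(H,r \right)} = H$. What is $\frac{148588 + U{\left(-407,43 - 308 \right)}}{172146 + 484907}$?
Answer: $\frac{148181}{657053} \approx 0.22552$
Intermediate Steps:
$\frac{148588 + U{\left(-407,43 - 308 \right)}}{172146 + 484907} = \frac{148588 - 407}{172146 + 484907} = \frac{148181}{657053}$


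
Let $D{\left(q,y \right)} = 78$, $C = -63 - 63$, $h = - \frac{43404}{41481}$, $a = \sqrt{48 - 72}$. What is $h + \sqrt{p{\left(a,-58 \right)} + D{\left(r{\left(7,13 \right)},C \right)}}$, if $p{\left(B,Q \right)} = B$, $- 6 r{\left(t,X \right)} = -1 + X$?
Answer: $- \frac{14468}{13827} + \sqrt{78 + 2 i \sqrt{6}} \approx 7.7897 + 0.27721 i$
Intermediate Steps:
$r{\left(t,X \right)} = \frac{1}{6} - \frac{X}{6}$ ($r{\left(t,X \right)} = - \frac{-1 + X}{6} = \frac{1}{6} - \frac{X}{6}$)
$a = 2 i \sqrt{6}$ ($a = \sqrt{-24} = 2 i \sqrt{6} \approx 4.899 i$)
$h = - \frac{14468}{13827}$ ($h = \left(-43404\right) \frac{1}{41481} = - \frac{14468}{13827} \approx -1.0464$)
$C = -126$ ($C = -63 - 63 = -126$)
$h + \sqrt{p{\left(a,-58 \right)} + D{\left(r{\left(7,13 \right)},C \right)}} = - \frac{14468}{13827} + \sqrt{2 i \sqrt{6} + 78} = - \frac{14468}{13827} + \sqrt{78 + 2 i \sqrt{6}}$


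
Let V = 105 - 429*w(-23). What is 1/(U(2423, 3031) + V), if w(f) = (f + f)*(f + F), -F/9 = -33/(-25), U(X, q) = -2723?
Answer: -25/17273498 ≈ -1.4473e-6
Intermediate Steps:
F = -297/25 (F = -(-297)/(-25) = -(-297)*(-1)/25 = -9*33/25 = -297/25 ≈ -11.880)
w(f) = 2*f*(-297/25 + f) (w(f) = (f + f)*(f - 297/25) = (2*f)*(-297/25 + f) = 2*f*(-297/25 + f))
V = -17205423/25 (V = 105 - 858*(-23)*(-297 + 25*(-23))/25 = 105 - 858*(-23)*(-297 - 575)/25 = 105 - 858*(-23)*(-872)/25 = 105 - 429*40112/25 = 105 - 17208048/25 = -17205423/25 ≈ -6.8822e+5)
1/(U(2423, 3031) + V) = 1/(-2723 - 17205423/25) = 1/(-17273498/25) = -25/17273498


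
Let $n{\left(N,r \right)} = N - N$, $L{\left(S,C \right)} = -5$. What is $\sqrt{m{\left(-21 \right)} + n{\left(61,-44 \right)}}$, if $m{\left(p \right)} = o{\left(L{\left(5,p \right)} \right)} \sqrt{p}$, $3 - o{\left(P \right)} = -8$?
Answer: $\sqrt{11} \sqrt[4]{21} \sqrt{i} \approx 5.0204 + 5.0204 i$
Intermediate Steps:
$n{\left(N,r \right)} = 0$
$o{\left(P \right)} = 11$ ($o{\left(P \right)} = 3 - -8 = 3 + 8 = 11$)
$m{\left(p \right)} = 11 \sqrt{p}$
$\sqrt{m{\left(-21 \right)} + n{\left(61,-44 \right)}} = \sqrt{11 \sqrt{-21} + 0} = \sqrt{11 i \sqrt{21} + 0} = \sqrt{11 i \sqrt{21}} = \sqrt{11} \sqrt[4]{21} \sqrt{i}$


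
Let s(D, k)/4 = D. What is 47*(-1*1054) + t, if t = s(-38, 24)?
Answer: -49690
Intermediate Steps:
s(D, k) = 4*D
t = -152 (t = 4*(-38) = -152)
47*(-1*1054) + t = 47*(-1*1054) - 152 = 47*(-1054) - 152 = -49538 - 152 = -49690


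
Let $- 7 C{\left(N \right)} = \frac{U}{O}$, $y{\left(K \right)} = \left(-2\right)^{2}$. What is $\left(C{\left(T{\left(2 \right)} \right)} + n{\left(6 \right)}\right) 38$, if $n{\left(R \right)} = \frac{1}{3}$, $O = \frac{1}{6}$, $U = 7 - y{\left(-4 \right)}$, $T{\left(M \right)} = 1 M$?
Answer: $- \frac{1786}{21} \approx -85.048$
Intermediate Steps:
$y{\left(K \right)} = 4$
$T{\left(M \right)} = M$
$U = 3$ ($U = 7 - 4 = 3$)
$O = \frac{1}{6} \approx 0.16667$
$n{\left(R \right)} = \frac{1}{3}$
$C{\left(N \right)} = - \frac{18}{7}$ ($C{\left(N \right)} = - \frac{3 \frac{1}{\frac{1}{6}}}{7} = - \frac{3 \cdot 6}{7} = \left(- \frac{1}{7}\right) 18 = - \frac{18}{7}$)
$\left(C{\left(T{\left(2 \right)} \right)} + n{\left(6 \right)}\right) 38 = \left(- \frac{18}{7} + \frac{1}{3}\right) 38 = \left(- \frac{47}{21}\right) 38 = - \frac{1786}{21}$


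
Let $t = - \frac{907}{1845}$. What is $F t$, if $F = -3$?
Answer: $\frac{907}{615} \approx 1.4748$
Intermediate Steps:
$t = - \frac{907}{1845}$ ($t = \left(-907\right) \frac{1}{1845} = - \frac{907}{1845} \approx -0.4916$)
$F t = \left(-3\right) \left(- \frac{907}{1845}\right) = \frac{907}{615}$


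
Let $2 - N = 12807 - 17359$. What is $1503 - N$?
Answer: $-3051$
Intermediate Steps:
$N = 4554$ ($N = 2 - \left(12807 - 17359\right) = 2 - -4552 = 2 + 4552 = 4554$)
$1503 - N = 1503 - 4554 = -3051$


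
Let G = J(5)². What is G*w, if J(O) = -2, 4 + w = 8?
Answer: 16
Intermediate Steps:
w = 4 (w = -4 + 8 = 4)
G = 4 (G = (-2)² = 4)
G*w = 4*4 = 16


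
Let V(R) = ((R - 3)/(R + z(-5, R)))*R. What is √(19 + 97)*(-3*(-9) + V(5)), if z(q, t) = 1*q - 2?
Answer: 44*√29 ≈ 236.95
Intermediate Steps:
z(q, t) = -2 + q (z(q, t) = q - 2 = -2 + q)
V(R) = R*(-3 + R)/(-7 + R) (V(R) = ((R - 3)/(R + (-2 - 5)))*R = ((-3 + R)/(R - 7))*R = ((-3 + R)/(-7 + R))*R = R*(-3 + R)/(-7 + R))
√(19 + 97)*(-3*(-9) + V(5)) = √(19 + 97)*(-3*(-9) + 5*(-3 + 5)/(-7 + 5)) = √116*(27 + 5*2/(-2)) = (2*√29)*(27 + 5*(-½)*2) = (2*√29)*(27 - 5) = (2*√29)*22 = 44*√29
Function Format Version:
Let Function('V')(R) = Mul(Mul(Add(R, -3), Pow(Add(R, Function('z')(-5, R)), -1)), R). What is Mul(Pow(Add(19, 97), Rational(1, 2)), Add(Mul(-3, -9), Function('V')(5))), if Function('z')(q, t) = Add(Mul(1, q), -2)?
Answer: Mul(44, Pow(29, Rational(1, 2))) ≈ 236.95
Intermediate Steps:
Function('z')(q, t) = Add(-2, q) (Function('z')(q, t) = Add(q, -2) = Add(-2, q))
Function('V')(R) = Mul(R, Pow(Add(-7, R), -1), Add(-3, R)) (Function('V')(R) = Mul(Mul(Add(R, -3), Pow(Add(R, Add(-2, -5)), -1)), R) = Mul(Mul(Add(-3, R), Pow(Add(R, -7), -1)), R) = Mul(Mul(Add(-3, R), Pow(Add(-7, R), -1)), R) = Mul(Mul(Pow(Add(-7, R), -1), Add(-3, R)), R) = Mul(R, Pow(Add(-7, R), -1), Add(-3, R)))
Mul(Pow(Add(19, 97), Rational(1, 2)), Add(Mul(-3, -9), Function('V')(5))) = Mul(Pow(Add(19, 97), Rational(1, 2)), Add(Mul(-3, -9), Mul(5, Pow(Add(-7, 5), -1), Add(-3, 5)))) = Mul(Pow(116, Rational(1, 2)), Add(27, Mul(5, Pow(-2, -1), 2))) = Mul(Mul(2, Pow(29, Rational(1, 2))), Add(27, Mul(5, Rational(-1, 2), 2))) = Mul(Mul(2, Pow(29, Rational(1, 2))), Add(27, -5)) = Mul(Mul(2, Pow(29, Rational(1, 2))), 22) = Mul(44, Pow(29, Rational(1, 2)))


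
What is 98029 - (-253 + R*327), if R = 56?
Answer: 79970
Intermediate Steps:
98029 - (-253 + R*327) = 98029 - (-253 + 56*327) = 98029 - (-253 + 18312) = 98029 - 1*18059 = 98029 - 18059 = 79970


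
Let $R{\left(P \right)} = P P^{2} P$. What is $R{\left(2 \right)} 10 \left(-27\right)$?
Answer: $-4320$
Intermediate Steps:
$R{\left(P \right)} = P^{4}$ ($R{\left(P \right)} = P^{3} P = P^{4}$)
$R{\left(2 \right)} 10 \left(-27\right) = 2^{4} \cdot 10 \left(-27\right) = 16 \cdot 10 \left(-27\right) = 160 \left(-27\right) = -4320$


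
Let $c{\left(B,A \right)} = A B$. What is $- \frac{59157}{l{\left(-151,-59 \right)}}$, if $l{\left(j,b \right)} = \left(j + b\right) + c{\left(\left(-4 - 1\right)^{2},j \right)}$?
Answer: $\frac{59157}{3985} \approx 14.845$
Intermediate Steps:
$l{\left(j,b \right)} = b + 26 j$ ($l{\left(j,b \right)} = \left(j + b\right) + j \left(-4 - 1\right)^{2} = \left(b + j\right) + j \left(-5\right)^{2} = \left(b + j\right) + j 25 = \left(b + j\right) + 25 j = b + 26 j$)
$- \frac{59157}{l{\left(-151,-59 \right)}} = - \frac{59157}{-59 + 26 \left(-151\right)} = - \frac{59157}{-59 - 3926} = - \frac{59157}{-3985} = \left(-59157\right) \left(- \frac{1}{3985}\right) = \frac{59157}{3985}$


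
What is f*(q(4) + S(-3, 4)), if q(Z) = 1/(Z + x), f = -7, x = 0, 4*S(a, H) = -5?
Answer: 7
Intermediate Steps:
S(a, H) = -5/4 (S(a, H) = (¼)*(-5) = -5/4)
q(Z) = 1/Z (q(Z) = 1/(Z + 0) = 1/Z)
f*(q(4) + S(-3, 4)) = -7*(1/4 - 5/4) = -7*(¼ - 5/4) = -7*(-1) = 7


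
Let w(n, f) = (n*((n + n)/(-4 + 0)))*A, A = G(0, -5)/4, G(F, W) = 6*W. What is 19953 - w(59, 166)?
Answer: 27597/4 ≈ 6899.3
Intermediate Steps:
A = -15/2 (A = (6*(-5))/4 = -30*¼ = -15/2 ≈ -7.5000)
w(n, f) = 15*n²/4 (w(n, f) = (n*((n + n)/(-4 + 0)))*(-15/2) = (n*((2*n)/(-4)))*(-15/2) = (n*((2*n)*(-¼)))*(-15/2) = (n*(-n/2))*(-15/2) = -n²/2*(-15/2) = 15*n²/4)
19953 - w(59, 166) = 19953 - 15*59²/4 = 19953 - 15*3481/4 = 19953 - 1*52215/4 = 19953 - 52215/4 = 27597/4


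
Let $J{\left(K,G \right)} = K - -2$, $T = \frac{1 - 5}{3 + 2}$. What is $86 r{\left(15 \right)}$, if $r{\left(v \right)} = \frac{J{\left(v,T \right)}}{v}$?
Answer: $\frac{1462}{15} \approx 97.467$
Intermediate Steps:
$T = - \frac{4}{5} \approx -0.8$
$J{\left(K,G \right)} = 2 + K$ ($J{\left(K,G \right)} = K + 2 = 2 + K$)
$r{\left(v \right)} = \frac{2 + v}{v}$
$86 r{\left(15 \right)} = 86 \frac{2 + 15}{15} = 86 \cdot \frac{1}{15} \cdot 17 = 86 \cdot \frac{17}{15} = \frac{1462}{15}$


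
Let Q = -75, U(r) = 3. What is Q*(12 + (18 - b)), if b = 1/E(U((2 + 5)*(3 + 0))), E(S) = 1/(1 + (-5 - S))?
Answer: -2775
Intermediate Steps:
E(S) = 1/(-4 - S)
b = -7 (b = 1/(-1/(4 + 3)) = 1/(-1/7) = 1/(-1*⅐) = 1/(-⅐) = -7)
Q*(12 + (18 - b)) = -75*(12 + (18 - 1*(-7))) = -75*(12 + (18 + 7)) = -75*(12 + 25) = -75*37 = -2775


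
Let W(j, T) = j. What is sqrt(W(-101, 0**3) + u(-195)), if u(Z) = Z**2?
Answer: 2*sqrt(9481) ≈ 194.74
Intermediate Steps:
sqrt(W(-101, 0**3) + u(-195)) = sqrt(-101 + (-195)**2) = sqrt(-101 + 38025) = sqrt(37924) = 2*sqrt(9481)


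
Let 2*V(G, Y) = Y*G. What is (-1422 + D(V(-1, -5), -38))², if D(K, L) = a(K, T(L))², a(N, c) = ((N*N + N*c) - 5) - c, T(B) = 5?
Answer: 463411729/256 ≈ 1.8102e+6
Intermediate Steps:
V(G, Y) = G*Y/2 (V(G, Y) = (Y*G)/2 = (G*Y)/2 = G*Y/2)
a(N, c) = -5 + N² - c + N*c (a(N, c) = ((N² + N*c) - 5) - c = (-5 + N² + N*c) - c = -5 + N² - c + N*c)
D(K, L) = (-10 + K² + 5*K)² (D(K, L) = (-5 + K² - 1*5 + K*5)² = (-5 + K² - 5 + 5*K)² = (-10 + K² + 5*K)²)
(-1422 + D(V(-1, -5), -38))² = (-1422 + (-10 + ((½)*(-1)*(-5))² + 5*((½)*(-1)*(-5)))²)² = (-1422 + (-10 + (5/2)² + 5*(5/2))²)² = (-1422 + (-10 + 25/4 + 25/2)²)² = (-1422 + (35/4)²)² = (-1422 + 1225/16)² = (-21527/16)² = 463411729/256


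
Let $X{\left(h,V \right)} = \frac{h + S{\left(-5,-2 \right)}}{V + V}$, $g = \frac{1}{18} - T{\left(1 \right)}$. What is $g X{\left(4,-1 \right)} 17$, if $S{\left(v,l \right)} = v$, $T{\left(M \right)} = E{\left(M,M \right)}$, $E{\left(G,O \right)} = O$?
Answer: $- \frac{289}{36} \approx -8.0278$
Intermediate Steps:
$T{\left(M \right)} = M$
$g = - \frac{17}{18}$ ($g = \frac{1}{18} - 1 = - \frac{17}{18} \approx -0.94444$)
$X{\left(h,V \right)} = \frac{-5 + h}{2 V}$ ($X{\left(h,V \right)} = \frac{h - 5}{V + V} = \frac{-5 + h}{2 V}$)
$g X{\left(4,-1 \right)} 17 = - \frac{17 \frac{-5 + 4}{2 \left(-1\right)}}{18} \cdot 17 = - \frac{17 \cdot \frac{1}{2} \left(-1\right) \left(-1\right)}{18} \cdot 17 = \left(- \frac{17}{18}\right) \frac{1}{2} \cdot 17 = \left(- \frac{17}{36}\right) 17 = - \frac{289}{36}$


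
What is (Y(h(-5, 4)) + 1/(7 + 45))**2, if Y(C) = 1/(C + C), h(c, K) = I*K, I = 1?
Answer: 225/10816 ≈ 0.020803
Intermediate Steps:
h(c, K) = K (h(c, K) = 1*K = K)
Y(C) = 1/(2*C)
(Y(h(-5, 4)) + 1/(7 + 45))**2 = ((1/2)/4 + 1/(7 + 45))**2 = ((1/2)*(1/4) + 1/52)**2 = (1/8 + 1/52)**2 = (15/104)**2 = 225/10816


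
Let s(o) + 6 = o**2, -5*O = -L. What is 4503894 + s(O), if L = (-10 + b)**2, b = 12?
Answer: 112597216/25 ≈ 4.5039e+6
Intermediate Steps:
L = 4 (L = (-10 + 12)**2 = 2**2 = 4)
O = 4/5 (O = -(-1)*4/5 = -1/5*(-4) = 4/5 ≈ 0.80000)
s(o) = -6 + o**2
4503894 + s(O) = 4503894 + (-6 + (4/5)**2) = 4503894 + (-6 + 16/25) = 4503894 - 134/25 = 112597216/25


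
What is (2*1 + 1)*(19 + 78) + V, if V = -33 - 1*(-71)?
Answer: 329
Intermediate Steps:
V = 38 (V = -33 + 71 = 38)
(2*1 + 1)*(19 + 78) + V = (2*1 + 1)*(19 + 78) + 38 = (2 + 1)*97 + 38 = 3*97 + 38 = 291 + 38 = 329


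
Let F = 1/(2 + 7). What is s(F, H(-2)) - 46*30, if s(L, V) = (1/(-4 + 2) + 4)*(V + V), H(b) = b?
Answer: -1394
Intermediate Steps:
F = ⅑ (F = 1/9 = ⅑ ≈ 0.11111)
s(L, V) = 7*V (s(L, V) = (1/(-2) + 4)*(2*V) = (-½ + 4)*(2*V) = 7*(2*V)/2 = 7*V)
s(F, H(-2)) - 46*30 = 7*(-2) - 46*30 = -14 - 1380 = -1394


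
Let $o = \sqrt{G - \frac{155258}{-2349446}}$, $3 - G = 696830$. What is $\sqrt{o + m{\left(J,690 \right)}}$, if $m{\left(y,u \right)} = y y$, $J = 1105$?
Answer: $\frac{\sqrt{1684982908089277225 + 2349446 i \sqrt{240400784903404279}}}{1174723} \approx 1105.0 + 0.37772 i$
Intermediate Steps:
$G = -696827$ ($G = 3 - 696830 = -696827$)
$m{\left(y,u \right)} = y^{2}$
$o = \frac{2 i \sqrt{240400784903404279}}{1174723}$ ($o = \sqrt{-696827 - \frac{155258}{-2349446}} = \sqrt{-696827 - - \frac{77629}{1174723}} = \sqrt{-696827 + \frac{77629}{1174723}} = \sqrt{- \frac{818578626292}{1174723}} = \frac{2 i \sqrt{240400784903404279}}{1174723} \approx 834.76 i$)
$\sqrt{o + m{\left(J,690 \right)}} = \sqrt{\frac{2 i \sqrt{240400784903404279}}{1174723} + 1105^{2}} = \sqrt{\frac{2 i \sqrt{240400784903404279}}{1174723} + 1221025} = \sqrt{1221025 + \frac{2 i \sqrt{240400784903404279}}{1174723}}$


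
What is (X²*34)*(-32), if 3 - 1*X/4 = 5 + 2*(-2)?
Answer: -69632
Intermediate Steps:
X = 8 (X = 12 - 4*(5 + 2*(-2)) = 12 - 4*(5 - 4) = 12 - 4*1 = 12 - 4 = 8)
(X²*34)*(-32) = (8²*34)*(-32) = (64*34)*(-32) = 2176*(-32) = -69632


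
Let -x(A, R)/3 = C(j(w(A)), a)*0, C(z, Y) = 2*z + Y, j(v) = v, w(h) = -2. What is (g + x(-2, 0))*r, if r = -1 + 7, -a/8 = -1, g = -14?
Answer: -84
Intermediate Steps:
a = 8 (a = -8*(-1) = 8)
C(z, Y) = Y + 2*z
r = 6
x(A, R) = 0 (x(A, R) = -3*(8 + 2*(-2))*0 = -3*(8 - 4)*0 = -12*0 = -3*0 = 0)
(g + x(-2, 0))*r = (-14 + 0)*6 = -14*6 = -84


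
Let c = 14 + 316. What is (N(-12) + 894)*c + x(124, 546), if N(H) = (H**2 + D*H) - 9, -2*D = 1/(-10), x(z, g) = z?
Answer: 339496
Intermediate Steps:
D = 1/20 (D = -1/2/(-10) = -1/2*(-1/10) = 1/20 ≈ 0.050000)
c = 330
N(H) = -9 + H**2 + H/20 (N(H) = (H**2 + H/20) - 9 = -9 + H**2 + H/20)
(N(-12) + 894)*c + x(124, 546) = ((-9 + (-12)**2 + (1/20)*(-12)) + 894)*330 + 124 = ((-9 + 144 - 3/5) + 894)*330 + 124 = (672/5 + 894)*330 + 124 = (5142/5)*330 + 124 = 339372 + 124 = 339496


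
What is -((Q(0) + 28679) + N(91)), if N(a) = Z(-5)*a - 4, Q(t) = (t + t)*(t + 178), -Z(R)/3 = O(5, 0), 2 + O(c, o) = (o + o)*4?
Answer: -29221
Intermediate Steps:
O(c, o) = -2 + 8*o (O(c, o) = -2 + (o + o)*4 = -2 + (2*o)*4 = -2 + 8*o)
Z(R) = 6 (Z(R) = -3*(-2 + 8*0) = -3*(-2 + 0) = -3*(-2) = 6)
Q(t) = 2*t*(178 + t) (Q(t) = (2*t)*(178 + t) = 2*t*(178 + t))
N(a) = -4 + 6*a (N(a) = 6*a - 4 = -4 + 6*a)
-((Q(0) + 28679) + N(91)) = -((2*0*(178 + 0) + 28679) + (-4 + 6*91)) = -((2*0*178 + 28679) + (-4 + 546)) = -((0 + 28679) + 542) = -(28679 + 542) = -1*29221 = -29221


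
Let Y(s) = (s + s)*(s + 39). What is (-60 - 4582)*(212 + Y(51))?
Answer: -43597664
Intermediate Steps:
Y(s) = 2*s*(39 + s) (Y(s) = (2*s)*(39 + s) = 2*s*(39 + s))
(-60 - 4582)*(212 + Y(51)) = (-60 - 4582)*(212 + 2*51*(39 + 51)) = -4642*(212 + 2*51*90) = -4642*(212 + 9180) = -4642*9392 = -43597664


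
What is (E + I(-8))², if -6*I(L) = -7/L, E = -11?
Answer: 286225/2304 ≈ 124.23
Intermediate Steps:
I(L) = 7/(6*L) (I(L) = -(-7)/(6*L) = 7/(6*L))
(E + I(-8))² = (-11 + (7/6)/(-8))² = (-11 + (7/6)*(-⅛))² = (-11 - 7/48)² = (-535/48)² = 286225/2304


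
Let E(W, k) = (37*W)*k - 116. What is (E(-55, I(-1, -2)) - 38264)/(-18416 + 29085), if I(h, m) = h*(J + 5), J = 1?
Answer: -26170/10669 ≈ -2.4529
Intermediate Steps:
I(h, m) = 6*h (I(h, m) = h*(1 + 5) = h*6 = 6*h)
E(W, k) = -116 + 37*W*k (E(W, k) = 37*W*k - 116 = -116 + 37*W*k)
(E(-55, I(-1, -2)) - 38264)/(-18416 + 29085) = ((-116 + 37*(-55)*(6*(-1))) - 38264)/(-18416 + 29085) = ((-116 + 37*(-55)*(-6)) - 38264)/10669 = ((-116 + 12210) - 38264)*(1/10669) = (12094 - 38264)*(1/10669) = -26170*1/10669 = -26170/10669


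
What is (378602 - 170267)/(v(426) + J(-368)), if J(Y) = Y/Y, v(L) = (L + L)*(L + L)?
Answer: 41667/145181 ≈ 0.28700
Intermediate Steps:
v(L) = 4*L**2 (v(L) = (2*L)*(2*L) = 4*L**2)
J(Y) = 1
(378602 - 170267)/(v(426) + J(-368)) = (378602 - 170267)/(4*426**2 + 1) = 208335/(4*181476 + 1) = 208335/(725904 + 1) = 208335/725905 = 208335*(1/725905) = 41667/145181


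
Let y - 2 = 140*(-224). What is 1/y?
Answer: -1/31358 ≈ -3.1890e-5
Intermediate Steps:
y = -31358 (y = 2 + 140*(-224) = 2 - 31360 = -31358)
1/y = 1/(-31358) = -1/31358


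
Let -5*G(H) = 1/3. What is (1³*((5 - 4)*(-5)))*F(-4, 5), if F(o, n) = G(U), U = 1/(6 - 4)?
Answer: ⅓ ≈ 0.33333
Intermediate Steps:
U = ½ (U = 1/2 = ½ ≈ 0.50000)
G(H) = -1/15 (G(H) = -⅕/3 = -⅕*⅓ = -1/15)
F(o, n) = -1/15
(1³*((5 - 4)*(-5)))*F(-4, 5) = (1³*((5 - 4)*(-5)))*(-1/15) = (1*(1*(-5)))*(-1/15) = (1*(-5))*(-1/15) = -5*(-1/15) = ⅓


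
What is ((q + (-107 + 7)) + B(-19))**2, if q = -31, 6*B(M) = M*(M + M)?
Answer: 1024/9 ≈ 113.78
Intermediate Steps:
B(M) = M**2/3 (B(M) = (M*(M + M))/6 = (M*(2*M))/6 = (2*M**2)/6 = M**2/3)
((q + (-107 + 7)) + B(-19))**2 = ((-31 + (-107 + 7)) + (1/3)*(-19)**2)**2 = ((-31 - 100) + (1/3)*361)**2 = (-131 + 361/3)**2 = (-32/3)**2 = 1024/9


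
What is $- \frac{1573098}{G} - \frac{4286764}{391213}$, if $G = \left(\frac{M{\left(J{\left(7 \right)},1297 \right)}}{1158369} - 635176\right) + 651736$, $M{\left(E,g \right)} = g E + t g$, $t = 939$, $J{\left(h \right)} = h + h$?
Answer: $- \frac{795115803403567790}{7504962387354053} \approx -105.95$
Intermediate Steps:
$J{\left(h \right)} = 2 h$
$M{\left(E,g \right)} = 939 g + E g$ ($M{\left(E,g \right)} = g E + 939 g = E g + 939 g = 939 g + E g$)
$G = \frac{19183826681}{1158369}$ ($G = \left(\frac{1297 \left(939 + 2 \cdot 7\right)}{1158369} - 635176\right) + 651736 = \left(1297 \left(939 + 14\right) \frac{1}{1158369} - 635176\right) + 651736 = \left(1297 \cdot 953 \cdot \frac{1}{1158369} - 635176\right) + 651736 = \left(1236041 \cdot \frac{1}{1158369} - 635176\right) + 651736 = \left(\frac{1236041}{1158369} - 635176\right) + 651736 = - \frac{735766951903}{1158369} + 651736 = \frac{19183826681}{1158369} \approx 16561.0$)
$- \frac{1573098}{G} - \frac{4286764}{391213} = - \frac{1573098}{\frac{19183826681}{1158369}} - \frac{4286764}{391213} = \left(-1573098\right) \frac{1158369}{19183826681} - \frac{4286764}{391213} = - \frac{1822227957162}{19183826681} - \frac{4286764}{391213} = - \frac{795115803403567790}{7504962387354053}$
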